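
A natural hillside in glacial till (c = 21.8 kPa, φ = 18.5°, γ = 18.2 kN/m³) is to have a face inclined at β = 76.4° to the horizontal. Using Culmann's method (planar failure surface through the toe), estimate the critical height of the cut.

H_c = 9.42 m

Culmann's analysis gives the critical failure plane at α_cr = (β + φ)/2 = (76.4 + 18.5)/2 = 47.5°, and the critical height
H_c = (4c/γ) · sinβ cosφ / [1 − cos(β − φ)]
    = (4·21.8/18.2) · sin76.4°·cos18.5° / [1 − cos(57.9°)]
    = 4.791 · 0.9720·0.9483 / [1 − 0.5314]
    = 4.791 · 0.9217 / 0.4686
    = 9.42 m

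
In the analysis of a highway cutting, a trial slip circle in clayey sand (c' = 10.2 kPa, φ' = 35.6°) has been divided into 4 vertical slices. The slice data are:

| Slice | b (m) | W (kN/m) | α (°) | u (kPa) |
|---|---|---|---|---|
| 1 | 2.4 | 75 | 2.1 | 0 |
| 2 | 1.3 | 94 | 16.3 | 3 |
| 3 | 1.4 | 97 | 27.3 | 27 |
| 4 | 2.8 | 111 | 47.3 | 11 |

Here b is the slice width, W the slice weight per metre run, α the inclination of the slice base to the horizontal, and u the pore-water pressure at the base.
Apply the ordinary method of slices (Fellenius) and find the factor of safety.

FS = 1.70

Ordinary method of slices: FS = Σ[c'·Δl_i + (W_i cosα_i − u_i·Δl_i)·tanφ'] / Σ W_i sinα_i, with Δl_i = b_i / cosα_i.
Slice 1: Δl = 2.4/cos2.1° = 2.402 m; N'_1 = 75·cos2.1° − 0·2.402 = 74.9; c'Δl = 24.50; W sinα = 2.7
Slice 2: Δl = 1.3/cos16.3° = 1.354 m; N'_2 = 94·cos16.3° − 3·1.354 = 86.2; c'Δl = 13.82; W sinα = 26.4
Slice 3: Δl = 1.4/cos27.3° = 1.575 m; N'_3 = 97·cos27.3° − 27·1.575 = 43.7; c'Δl = 16.07; W sinα = 44.5
Slice 4: Δl = 2.8/cos47.3° = 4.129 m; N'_4 = 111·cos47.3° − 11·4.129 = 29.9; c'Δl = 42.11; W sinα = 81.6
Σc'Δl = 96.5 kN/m; ΣN' = 234.6 kN/m; ΣW sinα = 155.2 kN/m
Resisting = 96.5 + 234.6·tan35.6° = 96.5 + 168.0 = 264.5 kN/m
FS = 264.5 / 155.2 = 1.704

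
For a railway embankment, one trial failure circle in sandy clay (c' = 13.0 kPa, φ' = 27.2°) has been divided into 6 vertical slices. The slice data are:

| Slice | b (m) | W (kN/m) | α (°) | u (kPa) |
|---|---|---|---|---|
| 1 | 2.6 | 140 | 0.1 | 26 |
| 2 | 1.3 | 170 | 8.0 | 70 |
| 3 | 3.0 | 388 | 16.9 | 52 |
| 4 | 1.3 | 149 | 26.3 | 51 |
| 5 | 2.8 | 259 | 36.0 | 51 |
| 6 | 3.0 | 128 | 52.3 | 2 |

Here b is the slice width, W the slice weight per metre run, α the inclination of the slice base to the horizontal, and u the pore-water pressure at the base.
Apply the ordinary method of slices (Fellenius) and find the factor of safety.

Ordinary method of slices: FS = Σ[c'·Δl_i + (W_i cosα_i − u_i·Δl_i)·tanφ'] / Σ W_i sinα_i, with Δl_i = b_i / cosα_i.
Slice 1: Δl = 2.6/cos0.1° = 2.600 m; N'_1 = 140·cos0.1° − 26·2.600 = 72.4; c'Δl = 33.80; W sinα = 0.2
Slice 2: Δl = 1.3/cos8.0° = 1.313 m; N'_2 = 170·cos8.0° − 70·1.313 = 76.5; c'Δl = 17.07; W sinα = 23.7
Slice 3: Δl = 3.0/cos16.9° = 3.135 m; N'_3 = 388·cos16.9° − 52·3.135 = 208.2; c'Δl = 40.76; W sinα = 112.8
Slice 4: Δl = 1.3/cos26.3° = 1.450 m; N'_4 = 149·cos26.3° − 51·1.450 = 59.6; c'Δl = 18.85; W sinα = 66.0
Slice 5: Δl = 2.8/cos36.0° = 3.461 m; N'_5 = 259·cos36.0° − 51·3.461 = 33.0; c'Δl = 44.99; W sinα = 152.2
Slice 6: Δl = 3.0/cos52.3° = 4.906 m; N'_6 = 128·cos52.3° − 2·4.906 = 68.5; c'Δl = 63.77; W sinα = 101.3
Σc'Δl = 219.2 kN/m; ΣN' = 518.2 kN/m; ΣW sinα = 456.2 kN/m
Resisting = 219.2 + 518.2·tan27.2° = 219.2 + 266.3 = 485.5 kN/m
FS = 485.5 / 456.2 = 1.064

FS = 1.06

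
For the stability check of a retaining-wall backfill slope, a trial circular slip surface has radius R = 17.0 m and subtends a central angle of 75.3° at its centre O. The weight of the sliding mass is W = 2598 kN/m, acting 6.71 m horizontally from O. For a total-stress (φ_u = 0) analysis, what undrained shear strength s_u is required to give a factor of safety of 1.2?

s_u = 55.1 kPa

FS = s_u·L_a·R / (W·d), so s_u = FS·W·d / (L_a·R).
Arc length L_a = R·θ = 17.0·(75.3°·π/180) = 17.0·1.3142 = 22.34 m
s_u = 1.2·2598·6.71 / (22.34·17.0) = 20919.1 / 379.81 = 55.08 kPa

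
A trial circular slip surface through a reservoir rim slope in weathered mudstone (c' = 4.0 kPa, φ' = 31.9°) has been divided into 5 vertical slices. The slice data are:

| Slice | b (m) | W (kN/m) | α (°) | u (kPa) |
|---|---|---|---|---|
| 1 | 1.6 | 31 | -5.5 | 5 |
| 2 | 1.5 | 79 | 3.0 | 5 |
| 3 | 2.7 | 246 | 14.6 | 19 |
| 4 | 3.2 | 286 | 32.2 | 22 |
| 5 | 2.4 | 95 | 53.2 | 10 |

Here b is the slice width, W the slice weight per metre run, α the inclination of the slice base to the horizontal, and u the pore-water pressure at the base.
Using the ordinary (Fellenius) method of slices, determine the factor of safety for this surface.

Ordinary method of slices: FS = Σ[c'·Δl_i + (W_i cosα_i − u_i·Δl_i)·tanφ'] / Σ W_i sinα_i, with Δl_i = b_i / cosα_i.
Slice 1: Δl = 1.6/cos(-5.5°) = 1.607 m; N'_1 = 31·cos(-5.5°) − 5·1.607 = 22.8; c'Δl = 6.43; W sinα = -3.0
Slice 2: Δl = 1.5/cos3.0° = 1.502 m; N'_2 = 79·cos3.0° − 5·1.502 = 71.4; c'Δl = 6.01; W sinα = 4.1
Slice 3: Δl = 2.7/cos14.6° = 2.790 m; N'_3 = 246·cos14.6° − 19·2.790 = 185.0; c'Δl = 11.16; W sinα = 62.0
Slice 4: Δl = 3.2/cos32.2° = 3.782 m; N'_4 = 286·cos32.2° − 22·3.782 = 158.8; c'Δl = 15.13; W sinα = 152.4
Slice 5: Δl = 2.4/cos53.2° = 4.007 m; N'_5 = 95·cos53.2° − 10·4.007 = 16.8; c'Δl = 16.03; W sinα = 76.1
Σc'Δl = 54.8 kN/m; ΣN' = 454.9 kN/m; ΣW sinα = 291.6 kN/m
Resisting = 54.8 + 454.9·tan31.9° = 54.8 + 283.2 = 337.9 kN/m
FS = 337.9 / 291.6 = 1.159

FS = 1.16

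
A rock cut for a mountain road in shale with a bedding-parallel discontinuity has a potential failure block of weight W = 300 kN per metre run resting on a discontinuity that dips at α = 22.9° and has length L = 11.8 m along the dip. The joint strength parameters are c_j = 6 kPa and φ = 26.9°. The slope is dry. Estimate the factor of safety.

Resolving the block weight along and normal to the plane and applying the Mohr–Coulomb strength on the joint:
N' = W cosα = 300·cos22.9° = 276.4 kN/m
Driving force T = W sinα = 300·sin22.9° = 116.7 kN/m
Resisting force R = c_j·L + N'·tanφ = 6·11.8 + 276.4·tan26.9° = 70.8 + 140.2 = 211.0 kN/m
FS = R / T = 211.0 / 116.7 = 1.808

FS = 1.81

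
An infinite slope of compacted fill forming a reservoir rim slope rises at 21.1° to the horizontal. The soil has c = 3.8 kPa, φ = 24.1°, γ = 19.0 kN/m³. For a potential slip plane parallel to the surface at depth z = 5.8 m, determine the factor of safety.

For an infinite slope with a slip plane parallel to the surface (no pore pressure): FS = [c + γz cos²β tanφ] / [γz sinβ cosβ].
γz = 19.0·5.8 = 110.20 kN/m²
Numerator = 3.8 + 110.20·cos²21.1°·tan24.1° = 3.8 + 110.20·0.8704·0.4473 = 46.706 kPa
Denominator = 110.20·sin21.1°·cos21.1° = 110.20·0.3600·0.9330 = 37.012 kPa
FS = 46.706 / 37.012 = 1.262

FS = 1.26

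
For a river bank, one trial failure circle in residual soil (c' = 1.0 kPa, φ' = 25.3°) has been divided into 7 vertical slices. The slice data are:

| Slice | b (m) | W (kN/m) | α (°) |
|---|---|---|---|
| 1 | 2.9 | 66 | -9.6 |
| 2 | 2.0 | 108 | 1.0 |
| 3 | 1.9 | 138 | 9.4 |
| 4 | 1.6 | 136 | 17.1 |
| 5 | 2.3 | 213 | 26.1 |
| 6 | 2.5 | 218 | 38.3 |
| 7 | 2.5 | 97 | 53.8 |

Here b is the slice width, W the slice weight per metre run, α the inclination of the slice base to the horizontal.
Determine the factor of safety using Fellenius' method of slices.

FS = 1.18

Ordinary method of slices: FS = Σ[c'·Δl_i + (W_i cosα_i)·tanφ'] / Σ W_i sinα_i, with Δl_i = b_i / cosα_i.
Slice 1: Δl = 2.9/cos(-9.6°) = 2.941 m; N'_1 = 66·cos(-9.6°) = 65.1; c'Δl = 2.94; W sinα = -11.0
Slice 2: Δl = 2.0/cos1.0° = 2.000 m; N'_2 = 108·cos1.0° = 108.0; c'Δl = 2.00; W sinα = 1.9
Slice 3: Δl = 1.9/cos9.4° = 1.926 m; N'_3 = 138·cos9.4° = 136.1; c'Δl = 1.93; W sinα = 22.5
Slice 4: Δl = 1.6/cos17.1° = 1.674 m; N'_4 = 136·cos17.1° = 130.0; c'Δl = 1.67; W sinα = 40.0
Slice 5: Δl = 2.3/cos26.1° = 2.561 m; N'_5 = 213·cos26.1° = 191.3; c'Δl = 2.56; W sinα = 93.7
Slice 6: Δl = 2.5/cos38.3° = 3.186 m; N'_6 = 218·cos38.3° = 171.1; c'Δl = 3.19; W sinα = 135.1
Slice 7: Δl = 2.5/cos53.8° = 4.233 m; N'_7 = 97·cos53.8° = 57.3; c'Δl = 4.23; W sinα = 78.3
Σc'Δl = 18.5 kN/m; ΣN' = 858.8 kN/m; ΣW sinα = 360.5 kN/m
Resisting = 18.5 + 858.8·tan25.3° = 18.5 + 406.0 = 424.5 kN/m
FS = 424.5 / 360.5 = 1.178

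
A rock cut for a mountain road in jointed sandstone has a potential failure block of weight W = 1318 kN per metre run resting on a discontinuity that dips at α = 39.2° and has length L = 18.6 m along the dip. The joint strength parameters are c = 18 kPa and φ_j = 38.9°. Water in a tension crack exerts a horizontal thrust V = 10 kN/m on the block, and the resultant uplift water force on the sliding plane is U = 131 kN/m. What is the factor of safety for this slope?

FS = 1.25

Resolving the block weight along and normal to the plane and applying the Mohr–Coulomb strength on the joint:
N' = W cosα − U − V sinα = 1318·cos39.2° − 131 − 10·sin39.2° = 884.1 kN/m
Driving force T = W sinα + V cosα = 1318·sin39.2° + 10·cos39.2° = 840.8 kN/m
Resisting force R = c·L + N'·tanφ_j = 18·18.6 + 884.1·tan38.9° = 334.8 + 713.3 = 1048.1 kN/m
FS = R / T = 1048.1 / 840.8 = 1.247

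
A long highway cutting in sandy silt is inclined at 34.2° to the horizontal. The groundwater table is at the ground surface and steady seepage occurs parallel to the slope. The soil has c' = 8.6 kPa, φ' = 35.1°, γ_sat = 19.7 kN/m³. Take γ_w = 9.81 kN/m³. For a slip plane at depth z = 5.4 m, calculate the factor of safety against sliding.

FS = 0.69

With seepage parallel to the slope and the water table at the surface, the effective normal stress on the slip plane uses the buoyant unit weight γ' = γ_sat − γ_w while the driving shear stress uses γ_sat:
FS = [c' + γ' z cos²β tanφ'] / [γ_sat z sinβ cosβ]
γ' = 19.7 − 9.81 = 9.89 kN/m³
Numerator = 8.6 + 9.89·5.4·cos²34.2°·tan35.1° = 8.6 + 9.89·5.4·0.6841·0.7028 = 34.276 kPa
Denominator = 19.7·5.4·sin34.2°·cos34.2° = 19.7·5.4·0.5621·0.8271 = 49.455 kPa
FS = 34.276 / 49.455 = 0.693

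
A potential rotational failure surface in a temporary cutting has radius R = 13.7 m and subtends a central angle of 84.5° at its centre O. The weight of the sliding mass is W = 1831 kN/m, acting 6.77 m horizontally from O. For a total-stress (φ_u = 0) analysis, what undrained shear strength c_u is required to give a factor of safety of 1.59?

FS = c_u·L_a·R / (W·d), so c_u = FS·W·d / (L_a·R).
Arc length L_a = R·θ = 13.7·(84.5°·π/180) = 13.7·1.4748 = 20.20 m
c_u = 1.59·1831·6.77 / (20.20·13.7) = 19709.4 / 276.81 = 71.20 kPa

c_u = 71.2 kPa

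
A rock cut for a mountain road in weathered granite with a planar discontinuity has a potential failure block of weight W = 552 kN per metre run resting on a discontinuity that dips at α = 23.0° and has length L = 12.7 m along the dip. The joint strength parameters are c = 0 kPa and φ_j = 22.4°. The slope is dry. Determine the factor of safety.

Resolving the block weight along and normal to the plane and applying the Mohr–Coulomb strength on the joint:
N' = W cosα = 552·cos23.0° = 508.1 kN/m
Driving force T = W sinα = 552·sin23.0° = 215.7 kN/m
Resisting force R = c·L + N'·tanφ_j = 0·12.7 + 508.1·tan22.4° = 0.0 + 209.4 = 209.4 kN/m
FS = R / T = 209.4 / 215.7 = 0.971

FS = 0.97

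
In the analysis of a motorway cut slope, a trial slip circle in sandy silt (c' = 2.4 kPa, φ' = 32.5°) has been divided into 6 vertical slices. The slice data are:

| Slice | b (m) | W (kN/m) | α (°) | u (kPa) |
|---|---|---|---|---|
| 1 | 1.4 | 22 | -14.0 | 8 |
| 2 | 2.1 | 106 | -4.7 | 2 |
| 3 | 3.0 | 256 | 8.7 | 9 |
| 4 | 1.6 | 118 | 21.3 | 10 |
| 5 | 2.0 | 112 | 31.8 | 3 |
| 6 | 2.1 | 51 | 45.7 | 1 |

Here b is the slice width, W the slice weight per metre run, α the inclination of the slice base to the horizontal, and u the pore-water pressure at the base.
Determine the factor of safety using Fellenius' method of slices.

FS = 2.35

Ordinary method of slices: FS = Σ[c'·Δl_i + (W_i cosα_i − u_i·Δl_i)·tanφ'] / Σ W_i sinα_i, with Δl_i = b_i / cosα_i.
Slice 1: Δl = 1.4/cos(-14.0°) = 1.443 m; N'_1 = 22·cos(-14.0°) − 8·1.443 = 9.8; c'Δl = 3.46; W sinα = -5.3
Slice 2: Δl = 2.1/cos(-4.7°) = 2.107 m; N'_2 = 106·cos(-4.7°) − 2·2.107 = 101.4; c'Δl = 5.06; W sinα = -8.7
Slice 3: Δl = 3.0/cos8.7° = 3.035 m; N'_3 = 256·cos8.7° − 9·3.035 = 225.7; c'Δl = 7.28; W sinα = 38.7
Slice 4: Δl = 1.6/cos21.3° = 1.717 m; N'_4 = 118·cos21.3° − 10·1.717 = 92.8; c'Δl = 4.12; W sinα = 42.9
Slice 5: Δl = 2.0/cos31.8° = 2.353 m; N'_5 = 112·cos31.8° − 3·2.353 = 88.1; c'Δl = 5.65; W sinα = 59.0
Slice 6: Δl = 2.1/cos45.7° = 3.007 m; N'_6 = 51·cos45.7° − 1·3.007 = 32.6; c'Δl = 7.22; W sinα = 36.5
Σc'Δl = 32.8 kN/m; ΣN' = 550.5 kN/m; ΣW sinα = 163.1 kN/m
Resisting = 32.8 + 550.5·tan32.5° = 32.8 + 350.7 = 383.5 kN/m
FS = 383.5 / 163.1 = 2.351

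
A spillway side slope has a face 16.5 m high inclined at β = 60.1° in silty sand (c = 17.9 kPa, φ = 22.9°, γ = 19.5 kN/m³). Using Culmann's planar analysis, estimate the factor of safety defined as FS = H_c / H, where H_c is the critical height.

FS = 0.87

H_c = (4c/γ) · sinβ cosφ / [1 − cos(β − φ)]
    = (4·17.9/19.5) · sin60.1°·cos22.9° / [1 − cos37.2°]
    = 3.672 · 0.7986 / 0.2035 = 14.41 m
FS = H_c / H = 14.41 / 16.5 = 0.873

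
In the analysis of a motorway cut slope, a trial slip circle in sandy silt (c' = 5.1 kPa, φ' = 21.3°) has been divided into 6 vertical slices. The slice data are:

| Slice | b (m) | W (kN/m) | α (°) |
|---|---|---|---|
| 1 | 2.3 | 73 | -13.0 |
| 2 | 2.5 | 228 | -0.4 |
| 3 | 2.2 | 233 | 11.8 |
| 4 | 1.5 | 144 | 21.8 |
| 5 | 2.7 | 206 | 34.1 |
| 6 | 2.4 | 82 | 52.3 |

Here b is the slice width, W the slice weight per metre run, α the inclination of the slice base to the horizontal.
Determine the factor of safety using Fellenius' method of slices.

FS = 1.61

Ordinary method of slices: FS = Σ[c'·Δl_i + (W_i cosα_i)·tanφ'] / Σ W_i sinα_i, with Δl_i = b_i / cosα_i.
Slice 1: Δl = 2.3/cos(-13.0°) = 2.360 m; N'_1 = 73·cos(-13.0°) = 71.1; c'Δl = 12.04; W sinα = -16.4
Slice 2: Δl = 2.5/cos(-0.4°) = 2.500 m; N'_2 = 228·cos(-0.4°) = 228.0; c'Δl = 12.75; W sinα = -1.6
Slice 3: Δl = 2.2/cos11.8° = 2.247 m; N'_3 = 233·cos11.8° = 228.1; c'Δl = 11.46; W sinα = 47.6
Slice 4: Δl = 1.5/cos21.8° = 1.616 m; N'_4 = 144·cos21.8° = 133.7; c'Δl = 8.24; W sinα = 53.5
Slice 5: Δl = 2.7/cos34.1° = 3.261 m; N'_5 = 206·cos34.1° = 170.6; c'Δl = 16.63; W sinα = 115.5
Slice 6: Δl = 2.4/cos52.3° = 3.925 m; N'_6 = 82·cos52.3° = 50.1; c'Δl = 20.02; W sinα = 64.9
Σc'Δl = 81.1 kN/m; ΣN' = 881.6 kN/m; ΣW sinα = 263.5 kN/m
Resisting = 81.1 + 881.6·tan21.3° = 81.1 + 343.7 = 424.9 kN/m
FS = 424.9 / 263.5 = 1.613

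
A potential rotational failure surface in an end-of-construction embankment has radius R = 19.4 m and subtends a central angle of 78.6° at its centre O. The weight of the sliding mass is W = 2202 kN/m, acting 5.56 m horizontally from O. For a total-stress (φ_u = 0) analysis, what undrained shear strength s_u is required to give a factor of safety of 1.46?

FS = s_u·L_a·R / (W·d), so s_u = FS·W·d / (L_a·R).
Arc length L_a = R·θ = 19.4·(78.6°·π/180) = 19.4·1.3718 = 26.61 m
s_u = 1.46·2202·5.56 / (26.61·19.4) = 17875.0 / 516.30 = 34.62 kPa

s_u = 34.6 kPa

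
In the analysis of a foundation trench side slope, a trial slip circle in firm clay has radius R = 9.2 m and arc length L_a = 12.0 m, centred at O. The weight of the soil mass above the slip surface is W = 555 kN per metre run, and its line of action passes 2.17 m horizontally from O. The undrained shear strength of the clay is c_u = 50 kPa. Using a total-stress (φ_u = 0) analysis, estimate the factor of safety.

FS = 4.58

Taking moments about the centre O, the resisting moment is provided by the undrained shear strength acting along the arc:
M_R = c_u·L_a·R = 50·12.00·9.2 = 5520.0 kN·m/m
M_D = W·d = 555·2.17 = 1204.3 kN·m/m
FS = M_R / M_D = 5520.0 / 1204.3 = 4.583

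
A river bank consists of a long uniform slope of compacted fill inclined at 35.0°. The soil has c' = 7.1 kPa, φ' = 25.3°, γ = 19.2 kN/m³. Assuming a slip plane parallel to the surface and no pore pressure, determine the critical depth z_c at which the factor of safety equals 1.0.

z_c = 2.42 m

Setting FS = 1.00 in FS = [c' + γz cos²β tanφ'] / [γz sinβ cosβ] and solving for z:
z = c' / [γ cosβ (FS·sinβ − cosβ·tanφ')]
  = 7.1 / [19.2·cos35.0°·(1.00·sin35.0° − cos35.0°·tan25.3°)]
  = 7.1 / [19.2·0.8192·(1.00·0.5736 − 0.8192·0.4727)]
  = 7.1 / 2.9311 = 2.422 m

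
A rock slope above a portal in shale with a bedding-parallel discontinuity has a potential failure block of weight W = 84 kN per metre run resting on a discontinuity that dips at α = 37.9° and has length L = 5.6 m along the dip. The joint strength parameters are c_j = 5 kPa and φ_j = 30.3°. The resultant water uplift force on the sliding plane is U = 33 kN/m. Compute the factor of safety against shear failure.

FS = 0.92

Resolving the block weight along and normal to the plane and applying the Mohr–Coulomb strength on the joint:
N' = W cosα − U = 84·cos37.9° − 33 = 33.3 kN/m
Driving force T = W sinα = 84·sin37.9° = 51.6 kN/m
Resisting force R = c_j·L + N'·tanφ_j = 5·5.6 + 33.3·tan30.3° = 28.0 + 19.4 = 47.4 kN/m
FS = R / T = 47.4 / 51.6 = 0.920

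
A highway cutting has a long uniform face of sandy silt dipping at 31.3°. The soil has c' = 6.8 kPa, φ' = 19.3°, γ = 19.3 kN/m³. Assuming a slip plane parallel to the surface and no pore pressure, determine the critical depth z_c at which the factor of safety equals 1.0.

Setting FS = 1.00 in FS = [c' + γz cos²β tanφ'] / [γz sinβ cosβ] and solving for z:
z = c' / [γ cosβ (FS·sinβ − cosβ·tanφ')]
  = 6.8 / [19.3·cos31.3°·(1.00·sin31.3° − cos31.3°·tan19.3°)]
  = 6.8 / [19.3·0.8545·(1.00·0.5195 − 0.8545·0.3502)]
  = 6.8 / 3.6328 = 1.872 m

z_c = 1.87 m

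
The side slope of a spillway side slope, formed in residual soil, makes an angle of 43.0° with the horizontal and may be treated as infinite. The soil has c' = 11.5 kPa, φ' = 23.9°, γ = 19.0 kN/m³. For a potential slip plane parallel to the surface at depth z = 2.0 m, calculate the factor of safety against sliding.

For an infinite slope with a slip plane parallel to the surface (no pore pressure): FS = [c' + γz cos²β tanφ'] / [γz sinβ cosβ].
γz = 19.0·2.0 = 38.00 kN/m²
Numerator = 11.5 + 38.00·cos²43.0°·tan23.9° = 11.5 + 38.00·0.5349·0.4431 = 20.507 kPa
Denominator = 38.00·sin43.0°·cos43.0° = 38.00·0.6820·0.7314 = 18.954 kPa
FS = 20.507 / 18.954 = 1.082

FS = 1.08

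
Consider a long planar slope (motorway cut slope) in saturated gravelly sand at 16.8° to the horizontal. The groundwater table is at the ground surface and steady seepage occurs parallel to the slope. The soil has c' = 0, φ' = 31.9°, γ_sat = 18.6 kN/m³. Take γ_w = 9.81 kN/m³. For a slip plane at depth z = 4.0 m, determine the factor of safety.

FS = 0.97

With seepage parallel to the slope and the water table at the surface, the effective normal stress on the slip plane uses the buoyant unit weight γ' = γ_sat − γ_w while the driving shear stress uses γ_sat:
FS = [c' + γ' z cos²β tanφ'] / [γ_sat z sinβ cosβ]
(For c' = 0 this reduces to FS = (γ'/γ_sat)·tanφ'/tanβ.)
γ' = 18.6 − 9.81 = 8.79 kN/m³
Numerator = 0.0 + 8.79·4.0·cos²16.8°·tan31.9° = 0.0 + 8.79·4.0·0.9165·0.6224 = 20.057 kPa
Denominator = 18.6·4.0·sin16.8°·cos16.8° = 18.6·4.0·0.2890·0.9573 = 20.586 kPa
FS = 20.057 / 20.586 = 0.974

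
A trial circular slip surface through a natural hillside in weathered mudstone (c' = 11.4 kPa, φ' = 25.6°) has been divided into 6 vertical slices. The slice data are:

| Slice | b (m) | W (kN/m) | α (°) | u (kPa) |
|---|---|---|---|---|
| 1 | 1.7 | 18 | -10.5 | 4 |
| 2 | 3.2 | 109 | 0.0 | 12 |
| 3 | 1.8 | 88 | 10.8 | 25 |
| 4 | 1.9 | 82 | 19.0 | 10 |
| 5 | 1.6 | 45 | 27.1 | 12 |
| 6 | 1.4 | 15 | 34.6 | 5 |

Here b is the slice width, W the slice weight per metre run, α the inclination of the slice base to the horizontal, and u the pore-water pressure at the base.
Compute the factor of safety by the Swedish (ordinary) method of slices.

Ordinary method of slices: FS = Σ[c'·Δl_i + (W_i cosα_i − u_i·Δl_i)·tanφ'] / Σ W_i sinα_i, with Δl_i = b_i / cosα_i.
Slice 1: Δl = 1.7/cos(-10.5°) = 1.729 m; N'_1 = 18·cos(-10.5°) − 4·1.729 = 10.8; c'Δl = 19.71; W sinα = -3.3
Slice 2: Δl = 3.2/cos0.0° = 3.200 m; N'_2 = 109·cos0.0° − 12·3.200 = 70.6; c'Δl = 36.48; W sinα = 0.0
Slice 3: Δl = 1.8/cos10.8° = 1.832 m; N'_3 = 88·cos10.8° − 25·1.832 = 40.6; c'Δl = 20.89; W sinα = 16.5
Slice 4: Δl = 1.9/cos19.0° = 2.009 m; N'_4 = 82·cos19.0° − 10·2.009 = 57.4; c'Δl = 22.91; W sinα = 26.7
Slice 5: Δl = 1.6/cos27.1° = 1.797 m; N'_5 = 45·cos27.1° − 12·1.797 = 18.5; c'Δl = 20.49; W sinα = 20.5
Slice 6: Δl = 1.4/cos34.6° = 1.701 m; N'_6 = 15·cos34.6° − 5·1.701 = 3.8; c'Δl = 19.39; W sinα = 8.5
Σc'Δl = 139.9 kN/m; ΣN' = 201.8 kN/m; ΣW sinα = 68.9 kN/m
Resisting = 139.9 + 201.8·tan25.6° = 139.9 + 96.7 = 236.5 kN/m
FS = 236.5 / 68.9 = 3.432

FS = 3.43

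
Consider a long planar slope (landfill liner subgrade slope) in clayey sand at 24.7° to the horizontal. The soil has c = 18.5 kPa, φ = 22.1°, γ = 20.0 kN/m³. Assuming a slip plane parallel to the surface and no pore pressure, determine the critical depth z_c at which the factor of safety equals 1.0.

Setting FS = 1.00 in FS = [c + γz cos²β tanφ] / [γz sinβ cosβ] and solving for z:
z = c / [γ cosβ (FS·sinβ − cosβ·tanφ)]
  = 18.5 / [20.0·cos24.7°·(1.00·sin24.7° − cos24.7°·tan22.1°)]
  = 18.5 / [20.0·0.9085·(1.00·0.4179 − 0.9085·0.4061)]
  = 18.5 / 0.8896 = 20.796 m

z_c = 20.80 m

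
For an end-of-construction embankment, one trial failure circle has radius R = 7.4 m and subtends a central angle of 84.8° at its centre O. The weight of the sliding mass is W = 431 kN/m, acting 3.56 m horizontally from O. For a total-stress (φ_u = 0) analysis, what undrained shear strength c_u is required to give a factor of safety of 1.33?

FS = c_u·L_a·R / (W·d), so c_u = FS·W·d / (L_a·R).
Arc length L_a = R·θ = 7.4·(84.8°·π/180) = 7.4·1.4800 = 10.95 m
c_u = 1.33·431·3.56 / (10.95·7.4) = 2040.7 / 81.05 = 25.18 kPa

c_u = 25.2 kPa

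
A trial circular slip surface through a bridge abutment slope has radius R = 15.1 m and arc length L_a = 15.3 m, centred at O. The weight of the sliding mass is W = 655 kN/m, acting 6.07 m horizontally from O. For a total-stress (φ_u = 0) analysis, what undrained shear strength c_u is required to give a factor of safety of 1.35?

FS = c_u·L_a·R / (W·d), so c_u = FS·W·d / (L_a·R).
c_u = 1.35·655·6.07 / (15.30·15.1) = 5367.4 / 231.03 = 23.23 kPa

c_u = 23.2 kPa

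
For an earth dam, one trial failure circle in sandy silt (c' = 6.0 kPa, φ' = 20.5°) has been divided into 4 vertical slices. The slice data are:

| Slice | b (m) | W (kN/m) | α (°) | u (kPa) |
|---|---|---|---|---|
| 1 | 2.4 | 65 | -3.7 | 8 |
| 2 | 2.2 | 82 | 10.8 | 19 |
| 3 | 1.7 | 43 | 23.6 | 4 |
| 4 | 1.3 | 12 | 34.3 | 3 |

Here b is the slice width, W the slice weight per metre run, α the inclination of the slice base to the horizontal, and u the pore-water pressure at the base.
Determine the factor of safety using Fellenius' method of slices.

FS = 2.66

Ordinary method of slices: FS = Σ[c'·Δl_i + (W_i cosα_i − u_i·Δl_i)·tanφ'] / Σ W_i sinα_i, with Δl_i = b_i / cosα_i.
Slice 1: Δl = 2.4/cos(-3.7°) = 2.405 m; N'_1 = 65·cos(-3.7°) − 8·2.405 = 45.6; c'Δl = 14.43; W sinα = -4.2
Slice 2: Δl = 2.2/cos10.8° = 2.240 m; N'_2 = 82·cos10.8° − 19·2.240 = 38.0; c'Δl = 13.44; W sinα = 15.4
Slice 3: Δl = 1.7/cos23.6° = 1.855 m; N'_3 = 43·cos23.6° − 4·1.855 = 32.0; c'Δl = 11.13; W sinα = 17.2
Slice 4: Δl = 1.3/cos34.3° = 1.574 m; N'_4 = 12·cos34.3° − 3·1.574 = 5.2; c'Δl = 9.44; W sinα = 6.8
Σc'Δl = 48.4 kN/m; ΣN' = 120.8 kN/m; ΣW sinα = 35.1 kN/m
Resisting = 48.4 + 120.8·tan20.5° = 48.4 + 45.2 = 93.6 kN/m
FS = 93.6 / 35.1 = 2.663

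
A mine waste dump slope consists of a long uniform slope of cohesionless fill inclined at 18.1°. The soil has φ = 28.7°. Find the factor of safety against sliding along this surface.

FS = 1.68

For a dry cohesionless infinite slope the factor of safety is FS = tanφ / tanβ.
FS = tan28.7° / tan18.1° = 0.5475 / 0.3269 = 1.675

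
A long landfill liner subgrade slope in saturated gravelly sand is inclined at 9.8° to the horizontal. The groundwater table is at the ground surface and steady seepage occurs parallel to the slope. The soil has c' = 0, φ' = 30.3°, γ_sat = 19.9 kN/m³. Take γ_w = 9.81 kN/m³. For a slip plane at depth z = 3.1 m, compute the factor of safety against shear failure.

With seepage parallel to the slope and the water table at the surface, the effective normal stress on the slip plane uses the buoyant unit weight γ' = γ_sat − γ_w while the driving shear stress uses γ_sat:
FS = [c' + γ' z cos²β tanφ'] / [γ_sat z sinβ cosβ]
(For c' = 0 this reduces to FS = (γ'/γ_sat)·tanφ'/tanβ.)
γ' = 19.9 − 9.81 = 10.09 kN/m³
Numerator = 0.0 + 10.09·3.1·cos²9.8°·tan30.3° = 0.0 + 10.09·3.1·0.9710·0.5844 = 17.748 kPa
Denominator = 19.9·3.1·sin9.8°·cos9.8° = 19.9·3.1·0.1702·0.9854 = 10.347 kPa
FS = 17.748 / 10.347 = 1.715

FS = 1.72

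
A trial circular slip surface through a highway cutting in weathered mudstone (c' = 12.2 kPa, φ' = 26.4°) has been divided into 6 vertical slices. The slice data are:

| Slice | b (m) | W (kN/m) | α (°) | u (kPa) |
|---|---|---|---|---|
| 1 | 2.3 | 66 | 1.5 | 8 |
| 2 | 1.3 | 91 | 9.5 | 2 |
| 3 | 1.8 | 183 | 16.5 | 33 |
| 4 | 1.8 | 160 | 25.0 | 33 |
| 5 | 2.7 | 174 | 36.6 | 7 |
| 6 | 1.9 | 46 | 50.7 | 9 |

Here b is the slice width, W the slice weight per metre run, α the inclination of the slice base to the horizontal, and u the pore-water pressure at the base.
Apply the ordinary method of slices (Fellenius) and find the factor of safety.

FS = 1.42

Ordinary method of slices: FS = Σ[c'·Δl_i + (W_i cosα_i − u_i·Δl_i)·tanφ'] / Σ W_i sinα_i, with Δl_i = b_i / cosα_i.
Slice 1: Δl = 2.3/cos1.5° = 2.301 m; N'_1 = 66·cos1.5° − 8·2.301 = 47.6; c'Δl = 28.07; W sinα = 1.7
Slice 2: Δl = 1.3/cos9.5° = 1.318 m; N'_2 = 91·cos9.5° − 2·1.318 = 87.1; c'Δl = 16.08; W sinα = 15.0
Slice 3: Δl = 1.8/cos16.5° = 1.877 m; N'_3 = 183·cos16.5° − 33·1.877 = 113.5; c'Δl = 22.90; W sinα = 52.0
Slice 4: Δl = 1.8/cos25.0° = 1.986 m; N'_4 = 160·cos25.0° − 33·1.986 = 79.5; c'Δl = 24.23; W sinα = 67.6
Slice 5: Δl = 2.7/cos36.6° = 3.363 m; N'_5 = 174·cos36.6° − 7·3.363 = 116.1; c'Δl = 41.03; W sinα = 103.7
Slice 6: Δl = 1.9/cos50.7° = 3.000 m; N'_6 = 46·cos50.7° − 9·3.000 = 2.1; c'Δl = 36.60; W sinα = 35.6
Σc'Δl = 168.9 kN/m; ΣN' = 446.0 kN/m; ΣW sinα = 275.7 kN/m
Resisting = 168.9 + 446.0·tan26.4° = 168.9 + 221.4 = 390.3 kN/m
FS = 390.3 / 275.7 = 1.416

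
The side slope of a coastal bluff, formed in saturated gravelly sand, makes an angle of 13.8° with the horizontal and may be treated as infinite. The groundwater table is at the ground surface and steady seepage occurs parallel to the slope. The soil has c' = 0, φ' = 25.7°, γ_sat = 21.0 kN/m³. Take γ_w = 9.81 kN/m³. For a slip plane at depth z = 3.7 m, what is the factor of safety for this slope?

With seepage parallel to the slope and the water table at the surface, the effective normal stress on the slip plane uses the buoyant unit weight γ' = γ_sat − γ_w while the driving shear stress uses γ_sat:
FS = [c' + γ' z cos²β tanφ'] / [γ_sat z sinβ cosβ]
(For c' = 0 this reduces to FS = (γ'/γ_sat)·tanφ'/tanβ.)
γ' = 21.0 − 9.81 = 11.19 kN/m³
Numerator = 0.0 + 11.19·3.7·cos²13.8°·tan25.7° = 0.0 + 11.19·3.7·0.9431·0.4813 = 18.792 kPa
Denominator = 21.0·3.7·sin13.8°·cos13.8° = 21.0·3.7·0.2385·0.9711 = 17.999 kPa
FS = 18.792 / 17.999 = 1.044

FS = 1.04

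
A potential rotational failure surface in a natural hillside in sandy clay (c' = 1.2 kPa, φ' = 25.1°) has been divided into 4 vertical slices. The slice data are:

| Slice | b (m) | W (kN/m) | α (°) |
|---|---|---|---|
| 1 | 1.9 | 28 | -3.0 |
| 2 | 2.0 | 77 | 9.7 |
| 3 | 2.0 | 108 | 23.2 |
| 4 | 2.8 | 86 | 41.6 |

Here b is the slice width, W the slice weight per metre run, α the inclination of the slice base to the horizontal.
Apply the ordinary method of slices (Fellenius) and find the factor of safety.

FS = 1.23

Ordinary method of slices: FS = Σ[c'·Δl_i + (W_i cosα_i)·tanφ'] / Σ W_i sinα_i, with Δl_i = b_i / cosα_i.
Slice 1: Δl = 1.9/cos(-3.0°) = 1.903 m; N'_1 = 28·cos(-3.0°) = 28.0; c'Δl = 2.28; W sinα = -1.5
Slice 2: Δl = 2.0/cos9.7° = 2.029 m; N'_2 = 77·cos9.7° = 75.9; c'Δl = 2.43; W sinα = 13.0
Slice 3: Δl = 2.0/cos23.2° = 2.176 m; N'_3 = 108·cos23.2° = 99.3; c'Δl = 2.61; W sinα = 42.5
Slice 4: Δl = 2.8/cos41.6° = 3.744 m; N'_4 = 86·cos41.6° = 64.3; c'Δl = 4.49; W sinα = 57.1
Σc'Δl = 11.8 kN/m; ΣN' = 267.4 kN/m; ΣW sinα = 111.2 kN/m
Resisting = 11.8 + 267.4·tan25.1° = 11.8 + 125.3 = 137.1 kN/m
FS = 137.1 / 111.2 = 1.233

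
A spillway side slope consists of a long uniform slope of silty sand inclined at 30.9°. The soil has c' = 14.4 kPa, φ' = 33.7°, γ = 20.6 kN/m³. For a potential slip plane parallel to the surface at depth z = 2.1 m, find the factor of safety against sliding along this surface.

FS = 1.87

For an infinite slope with a slip plane parallel to the surface (no pore pressure): FS = [c' + γz cos²β tanφ'] / [γz sinβ cosβ].
γz = 20.6·2.1 = 43.26 kN/m²
Numerator = 14.4 + 43.26·cos²30.9°·tan33.7° = 14.4 + 43.26·0.7363·0.6669 = 35.642 kPa
Denominator = 43.26·sin30.9°·cos30.9° = 43.26·0.5135·0.8581 = 19.063 kPa
FS = 35.642 / 19.063 = 1.870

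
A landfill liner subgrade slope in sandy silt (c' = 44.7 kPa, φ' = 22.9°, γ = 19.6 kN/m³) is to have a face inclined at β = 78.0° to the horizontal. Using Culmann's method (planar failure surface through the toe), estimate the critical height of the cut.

H_c = 19.21 m

Culmann's analysis gives the critical failure plane at α_cr = (β + φ')/2 = (78.0 + 22.9)/2 = 50.5°, and the critical height
H_c = (4c'/γ) · sinβ cosφ' / [1 − cos(β − φ')]
    = (4·44.7/19.6) · sin78.0°·cos22.9° / [1 − cos(55.1°)]
    = 9.122 · 0.9781·0.9212 / [1 − 0.5721]
    = 9.122 · 0.9011 / 0.4279
    = 19.21 m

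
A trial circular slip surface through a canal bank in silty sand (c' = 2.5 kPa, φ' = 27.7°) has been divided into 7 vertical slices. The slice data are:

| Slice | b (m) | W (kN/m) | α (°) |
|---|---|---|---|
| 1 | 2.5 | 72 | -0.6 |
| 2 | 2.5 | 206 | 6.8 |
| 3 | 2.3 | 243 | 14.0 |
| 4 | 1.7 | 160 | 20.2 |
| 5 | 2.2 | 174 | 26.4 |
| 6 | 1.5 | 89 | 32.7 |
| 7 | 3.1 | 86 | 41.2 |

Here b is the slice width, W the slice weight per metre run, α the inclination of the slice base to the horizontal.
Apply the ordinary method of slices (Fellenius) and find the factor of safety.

Ordinary method of slices: FS = Σ[c'·Δl_i + (W_i cosα_i)·tanφ'] / Σ W_i sinα_i, with Δl_i = b_i / cosα_i.
Slice 1: Δl = 2.5/cos(-0.6°) = 2.500 m; N'_1 = 72·cos(-0.6°) = 72.0; c'Δl = 6.25; W sinα = -0.8
Slice 2: Δl = 2.5/cos6.8° = 2.518 m; N'_2 = 206·cos6.8° = 204.6; c'Δl = 6.29; W sinα = 24.4
Slice 3: Δl = 2.3/cos14.0° = 2.370 m; N'_3 = 243·cos14.0° = 235.8; c'Δl = 5.93; W sinα = 58.8
Slice 4: Δl = 1.7/cos20.2° = 1.811 m; N'_4 = 160·cos20.2° = 150.2; c'Δl = 4.53; W sinα = 55.2
Slice 5: Δl = 2.2/cos26.4° = 2.456 m; N'_5 = 174·cos26.4° = 155.9; c'Δl = 6.14; W sinα = 77.4
Slice 6: Δl = 1.5/cos32.7° = 1.783 m; N'_6 = 89·cos32.7° = 74.9; c'Δl = 4.46; W sinα = 48.1
Slice 7: Δl = 3.1/cos41.2° = 4.120 m; N'_7 = 86·cos41.2° = 64.7; c'Δl = 10.30; W sinα = 56.6
Σc'Δl = 43.9 kN/m; ΣN' = 957.9 kN/m; ΣW sinα = 319.8 kN/m
Resisting = 43.9 + 957.9·tan27.7° = 43.9 + 502.9 = 546.8 kN/m
FS = 546.8 / 319.8 = 1.710

FS = 1.71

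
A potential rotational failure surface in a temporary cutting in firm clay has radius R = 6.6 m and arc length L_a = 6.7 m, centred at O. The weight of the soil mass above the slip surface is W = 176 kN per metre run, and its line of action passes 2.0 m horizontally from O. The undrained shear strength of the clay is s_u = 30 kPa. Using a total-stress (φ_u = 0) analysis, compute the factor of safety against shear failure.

FS = 3.77

Taking moments about the centre O, the resisting moment is provided by the undrained shear strength acting along the arc:
M_R = s_u·L_a·R = 30·6.70·6.6 = 1326.6 kN·m/m
M_D = W·d = 176·2.0 = 352.0 kN·m/m
FS = M_R / M_D = 1326.6 / 352.0 = 3.769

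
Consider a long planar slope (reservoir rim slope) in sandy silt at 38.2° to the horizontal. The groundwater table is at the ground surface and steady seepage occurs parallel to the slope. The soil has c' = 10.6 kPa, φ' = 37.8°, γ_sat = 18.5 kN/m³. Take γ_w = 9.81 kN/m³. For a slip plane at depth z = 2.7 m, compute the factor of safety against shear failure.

With seepage parallel to the slope and the water table at the surface, the effective normal stress on the slip plane uses the buoyant unit weight γ' = γ_sat − γ_w while the driving shear stress uses γ_sat:
FS = [c' + γ' z cos²β tanφ'] / [γ_sat z sinβ cosβ]
γ' = 18.5 − 9.81 = 8.69 kN/m³
Numerator = 10.6 + 8.69·2.7·cos²38.2°·tan37.8° = 10.6 + 8.69·2.7·0.6176·0.7757 = 21.840 kPa
Denominator = 18.5·2.7·sin38.2°·cos38.2° = 18.5·2.7·0.6184·0.7859 = 24.275 kPa
FS = 21.840 / 24.275 = 0.900

FS = 0.90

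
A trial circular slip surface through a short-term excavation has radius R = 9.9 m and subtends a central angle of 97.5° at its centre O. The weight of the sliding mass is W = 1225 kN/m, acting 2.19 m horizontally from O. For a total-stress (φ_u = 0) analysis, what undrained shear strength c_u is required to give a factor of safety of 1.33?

FS = c_u·L_a·R / (W·d), so c_u = FS·W·d / (L_a·R).
Arc length L_a = R·θ = 9.9·(97.5°·π/180) = 9.9·1.7017 = 16.85 m
c_u = 1.33·1225·2.19 / (16.85·9.9) = 3568.1 / 166.78 = 21.39 kPa

c_u = 21.4 kPa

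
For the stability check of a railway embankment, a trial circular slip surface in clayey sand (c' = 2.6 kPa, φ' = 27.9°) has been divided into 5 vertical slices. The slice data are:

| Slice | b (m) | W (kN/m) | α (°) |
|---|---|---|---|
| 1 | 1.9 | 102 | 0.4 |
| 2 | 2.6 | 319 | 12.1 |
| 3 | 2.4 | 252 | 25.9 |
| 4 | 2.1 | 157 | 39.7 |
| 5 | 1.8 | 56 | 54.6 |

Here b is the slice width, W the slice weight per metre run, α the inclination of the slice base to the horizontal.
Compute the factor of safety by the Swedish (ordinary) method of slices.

FS = 1.40

Ordinary method of slices: FS = Σ[c'·Δl_i + (W_i cosα_i)·tanφ'] / Σ W_i sinα_i, with Δl_i = b_i / cosα_i.
Slice 1: Δl = 1.9/cos0.4° = 1.900 m; N'_1 = 102·cos0.4° = 102.0; c'Δl = 4.94; W sinα = 0.7
Slice 2: Δl = 2.6/cos12.1° = 2.659 m; N'_2 = 319·cos12.1° = 311.9; c'Δl = 6.91; W sinα = 66.9
Slice 3: Δl = 2.4/cos25.9° = 2.668 m; N'_3 = 252·cos25.9° = 226.7; c'Δl = 6.94; W sinα = 110.1
Slice 4: Δl = 2.1/cos39.7° = 2.729 m; N'_4 = 157·cos39.7° = 120.8; c'Δl = 7.10; W sinα = 100.3
Slice 5: Δl = 1.8/cos54.6° = 3.107 m; N'_5 = 56·cos54.6° = 32.4; c'Δl = 8.08; W sinα = 45.6
Σc'Δl = 34.0 kN/m; ΣN' = 793.8 kN/m; ΣW sinα = 323.6 kN/m
Resisting = 34.0 + 793.8·tan27.9° = 34.0 + 420.3 = 454.3 kN/m
FS = 454.3 / 323.6 = 1.404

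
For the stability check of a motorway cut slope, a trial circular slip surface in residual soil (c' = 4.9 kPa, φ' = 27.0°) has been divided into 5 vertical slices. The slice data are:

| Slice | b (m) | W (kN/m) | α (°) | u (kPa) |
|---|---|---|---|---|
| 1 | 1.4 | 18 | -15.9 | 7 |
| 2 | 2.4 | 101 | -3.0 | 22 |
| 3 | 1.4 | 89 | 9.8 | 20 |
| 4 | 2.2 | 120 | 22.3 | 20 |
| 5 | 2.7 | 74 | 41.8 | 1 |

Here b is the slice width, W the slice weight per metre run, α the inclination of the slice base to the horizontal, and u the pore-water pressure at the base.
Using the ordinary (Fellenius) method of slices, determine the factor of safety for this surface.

FS = 1.73

Ordinary method of slices: FS = Σ[c'·Δl_i + (W_i cosα_i − u_i·Δl_i)·tanφ'] / Σ W_i sinα_i, with Δl_i = b_i / cosα_i.
Slice 1: Δl = 1.4/cos(-15.9°) = 1.456 m; N'_1 = 18·cos(-15.9°) − 7·1.456 = 7.1; c'Δl = 7.13; W sinα = -4.9
Slice 2: Δl = 2.4/cos(-3.0°) = 2.403 m; N'_2 = 101·cos(-3.0°) − 22·2.403 = 48.0; c'Δl = 11.78; W sinα = -5.3
Slice 3: Δl = 1.4/cos9.8° = 1.421 m; N'_3 = 89·cos9.8° − 20·1.421 = 59.3; c'Δl = 6.96; W sinα = 15.1
Slice 4: Δl = 2.2/cos22.3° = 2.378 m; N'_4 = 120·cos22.3° − 20·2.378 = 63.5; c'Δl = 11.65; W sinα = 45.5
Slice 5: Δl = 2.7/cos41.8° = 3.622 m; N'_5 = 74·cos41.8° − 1·3.622 = 51.5; c'Δl = 17.75; W sinα = 49.3
Σc'Δl = 55.3 kN/m; ΣN' = 229.4 kN/m; ΣW sinα = 99.8 kN/m
Resisting = 55.3 + 229.4·tan27.0° = 55.3 + 116.9 = 172.2 kN/m
FS = 172.2 / 99.8 = 1.725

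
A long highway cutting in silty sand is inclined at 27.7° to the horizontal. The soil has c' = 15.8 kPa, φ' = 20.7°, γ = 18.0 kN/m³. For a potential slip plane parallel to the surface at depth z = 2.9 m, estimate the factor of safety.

For an infinite slope with a slip plane parallel to the surface (no pore pressure): FS = [c' + γz cos²β tanφ'] / [γz sinβ cosβ].
γz = 18.0·2.9 = 52.20 kN/m²
Numerator = 15.8 + 52.20·cos²27.7°·tan20.7° = 15.8 + 52.20·0.7839·0.3779 = 31.263 kPa
Denominator = 52.20·sin27.7°·cos27.7° = 52.20·0.4648·0.8854 = 21.484 kPa
FS = 31.263 / 21.484 = 1.455

FS = 1.46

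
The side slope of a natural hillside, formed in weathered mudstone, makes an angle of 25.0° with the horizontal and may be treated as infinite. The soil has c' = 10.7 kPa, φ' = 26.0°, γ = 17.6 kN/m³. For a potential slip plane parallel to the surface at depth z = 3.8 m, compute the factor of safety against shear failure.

FS = 1.46

For an infinite slope with a slip plane parallel to the surface (no pore pressure): FS = [c' + γz cos²β tanφ'] / [γz sinβ cosβ].
γz = 17.6·3.8 = 66.88 kN/m²
Numerator = 10.7 + 66.88·cos²25.0°·tan26.0° = 10.7 + 66.88·0.8214·0.4877 = 37.494 kPa
Denominator = 66.88·sin25.0°·cos25.0° = 66.88·0.4226·0.9063 = 25.617 kPa
FS = 37.494 / 25.617 = 1.464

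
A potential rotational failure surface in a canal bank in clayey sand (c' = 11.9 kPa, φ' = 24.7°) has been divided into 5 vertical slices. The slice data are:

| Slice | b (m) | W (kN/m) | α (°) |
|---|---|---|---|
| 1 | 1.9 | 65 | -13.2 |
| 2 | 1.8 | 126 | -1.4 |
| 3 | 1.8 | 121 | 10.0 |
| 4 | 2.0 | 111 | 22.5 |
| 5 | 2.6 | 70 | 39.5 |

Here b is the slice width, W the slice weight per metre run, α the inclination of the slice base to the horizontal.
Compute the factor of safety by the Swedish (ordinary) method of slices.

FS = 3.84

Ordinary method of slices: FS = Σ[c'·Δl_i + (W_i cosα_i)·tanφ'] / Σ W_i sinα_i, with Δl_i = b_i / cosα_i.
Slice 1: Δl = 1.9/cos(-13.2°) = 1.952 m; N'_1 = 65·cos(-13.2°) = 63.3; c'Δl = 23.22; W sinα = -14.8
Slice 2: Δl = 1.8/cos(-1.4°) = 1.801 m; N'_2 = 126·cos(-1.4°) = 126.0; c'Δl = 21.43; W sinα = -3.1
Slice 3: Δl = 1.8/cos10.0° = 1.828 m; N'_3 = 121·cos10.0° = 119.2; c'Δl = 21.75; W sinα = 21.0
Slice 4: Δl = 2.0/cos22.5° = 2.165 m; N'_4 = 111·cos22.5° = 102.6; c'Δl = 25.76; W sinα = 42.5
Slice 5: Δl = 2.6/cos39.5° = 3.370 m; N'_5 = 70·cos39.5° = 54.0; c'Δl = 40.10; W sinα = 44.5
Σc'Δl = 132.3 kN/m; ΣN' = 465.0 kN/m; ΣW sinα = 90.1 kN/m
Resisting = 132.3 + 465.0·tan24.7° = 132.3 + 213.9 = 346.1 kN/m
FS = 346.1 / 90.1 = 3.842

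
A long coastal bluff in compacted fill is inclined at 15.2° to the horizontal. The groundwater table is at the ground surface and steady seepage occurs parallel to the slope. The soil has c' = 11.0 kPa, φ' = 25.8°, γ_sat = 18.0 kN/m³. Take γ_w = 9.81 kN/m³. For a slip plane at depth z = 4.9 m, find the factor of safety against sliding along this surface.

FS = 1.30

With seepage parallel to the slope and the water table at the surface, the effective normal stress on the slip plane uses the buoyant unit weight γ' = γ_sat − γ_w while the driving shear stress uses γ_sat:
FS = [c' + γ' z cos²β tanφ'] / [γ_sat z sinβ cosβ]
γ' = 18.0 − 9.81 = 8.19 kN/m³
Numerator = 11.0 + 8.19·4.9·cos²15.2°·tan25.8° = 11.0 + 8.19·4.9·0.9313·0.4834 = 29.066 kPa
Denominator = 18.0·4.9·sin15.2°·cos15.2° = 18.0·4.9·0.2622·0.9650 = 22.316 kPa
FS = 29.066 / 22.316 = 1.302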